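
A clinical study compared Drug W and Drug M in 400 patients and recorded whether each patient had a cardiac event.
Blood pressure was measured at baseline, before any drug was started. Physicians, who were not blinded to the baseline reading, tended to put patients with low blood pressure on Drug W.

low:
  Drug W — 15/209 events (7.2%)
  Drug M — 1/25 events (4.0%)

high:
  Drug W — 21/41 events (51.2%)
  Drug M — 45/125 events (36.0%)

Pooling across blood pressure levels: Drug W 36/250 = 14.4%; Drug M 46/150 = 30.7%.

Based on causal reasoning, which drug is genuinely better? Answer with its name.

Within every blood pressure level Drug M has the lower rate, yet pooled Drug W does — Simpson's reversal.
Nothing the drug does changes blood pressure; the imbalance is an allocation artefact. With blood pressure also predicting the outcome, the pooled figure is confounded, and the within-stratum comparison is the causal one.
Within each level — low: 7.2% vs 4.0%; high: 51.2% vs 36.0% — Drug M is lower every time.

Drug M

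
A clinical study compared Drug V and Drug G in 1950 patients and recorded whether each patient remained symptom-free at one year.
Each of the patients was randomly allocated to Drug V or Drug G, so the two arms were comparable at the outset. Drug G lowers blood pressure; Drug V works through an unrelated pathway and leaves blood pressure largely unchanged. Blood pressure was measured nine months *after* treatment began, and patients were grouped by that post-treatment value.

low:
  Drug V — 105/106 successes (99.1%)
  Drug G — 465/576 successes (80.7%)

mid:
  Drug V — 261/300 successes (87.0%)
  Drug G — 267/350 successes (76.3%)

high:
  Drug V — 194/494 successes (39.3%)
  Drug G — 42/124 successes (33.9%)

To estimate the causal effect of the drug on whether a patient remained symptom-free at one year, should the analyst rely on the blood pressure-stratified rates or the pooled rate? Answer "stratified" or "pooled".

pooled

Within every blood pressure level Drug V has the higher rate, yet pooled Drug G does — Simpson's reversal.
Blood pressure lies on the pathway drug → blood pressure → outcome, so adjusting for it blocks the indirect effect. For the total causal effect of drug, use the unadjusted pooled rates.
Pooled: Drug V 62.2% vs Drug G 73.7%; Drug G is higher overall.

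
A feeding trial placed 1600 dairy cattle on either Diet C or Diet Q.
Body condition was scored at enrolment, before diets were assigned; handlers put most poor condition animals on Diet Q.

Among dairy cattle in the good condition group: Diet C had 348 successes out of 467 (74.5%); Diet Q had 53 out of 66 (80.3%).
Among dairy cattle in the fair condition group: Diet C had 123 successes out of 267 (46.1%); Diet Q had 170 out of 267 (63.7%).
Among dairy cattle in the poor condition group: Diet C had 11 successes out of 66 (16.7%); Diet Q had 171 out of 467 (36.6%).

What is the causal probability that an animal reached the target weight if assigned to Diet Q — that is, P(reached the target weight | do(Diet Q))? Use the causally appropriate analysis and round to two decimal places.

Diet Q is higher inside every starting body condition stratum but Diet C is higher in aggregate. Whether to stratify depends on how starting body condition relates to the diet.
Since starting body condition is a pre-existing factor (not a product of the diet) and it affects the outcome on its own, it is a confounder. The stratified rates, not the pooled rate, identify the causal effect.
Standardising Diet Q to the population starting body condition mix: 0.333·53/66 + 0.334·170/267 + 0.333·171/467 = 0.602.

0.60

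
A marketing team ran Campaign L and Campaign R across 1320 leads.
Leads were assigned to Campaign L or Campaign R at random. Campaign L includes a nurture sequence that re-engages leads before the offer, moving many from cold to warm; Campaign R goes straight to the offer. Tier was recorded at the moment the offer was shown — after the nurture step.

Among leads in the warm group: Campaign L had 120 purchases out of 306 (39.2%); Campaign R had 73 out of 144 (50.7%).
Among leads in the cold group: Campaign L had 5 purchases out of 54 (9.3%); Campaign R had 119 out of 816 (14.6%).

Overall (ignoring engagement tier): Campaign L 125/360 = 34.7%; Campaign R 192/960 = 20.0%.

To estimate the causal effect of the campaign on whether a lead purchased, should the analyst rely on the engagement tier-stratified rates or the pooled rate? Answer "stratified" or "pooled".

pooled

Engagement tier is downstream of the campaign. One should not condition on a consequence of treatment, so the overall rates are the right comparison.
Pooled: Campaign L 34.7% vs Campaign R 20.0%; Campaign L is higher overall.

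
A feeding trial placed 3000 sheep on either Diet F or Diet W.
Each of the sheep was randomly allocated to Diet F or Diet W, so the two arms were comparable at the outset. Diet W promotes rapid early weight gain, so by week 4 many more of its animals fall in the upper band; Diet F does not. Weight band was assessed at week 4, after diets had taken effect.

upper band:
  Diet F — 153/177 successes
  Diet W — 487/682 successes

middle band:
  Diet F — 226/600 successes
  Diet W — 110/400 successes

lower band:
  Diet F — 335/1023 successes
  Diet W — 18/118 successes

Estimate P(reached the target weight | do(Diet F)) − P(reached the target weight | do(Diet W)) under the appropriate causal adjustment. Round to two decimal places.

Within every week-4 weight band level Diet F has the higher rate, yet pooled Diet W does — Simpson's reversal.
Week-4 weight band is recorded after the diet and is itself shifted by it — it sits on the causal path from diet to outcome. Conditioning on a mediator would strip out part of the effect we want; the pooled comparison gives the total causal effect.
The causal difference is the pooled difference: 0.397 − 0.512 = -0.116.

-0.12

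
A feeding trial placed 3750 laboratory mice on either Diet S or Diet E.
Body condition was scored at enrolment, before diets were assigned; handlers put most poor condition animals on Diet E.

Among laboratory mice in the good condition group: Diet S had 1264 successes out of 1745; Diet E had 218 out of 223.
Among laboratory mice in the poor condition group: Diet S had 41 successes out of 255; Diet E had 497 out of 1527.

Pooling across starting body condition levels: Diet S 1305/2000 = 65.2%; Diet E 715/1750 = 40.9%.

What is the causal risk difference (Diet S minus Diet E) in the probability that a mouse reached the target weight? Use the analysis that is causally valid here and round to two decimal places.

-0.21

The starting body condition-specific comparison favours Diet E throughout, but the pooled figures favour Diet S. The question is whether to condition on starting body condition.
The imbalance in starting body condition arose from how laboratory mice were allocated, not from anything the diet did; and starting body condition independently affects the outcome. The pooled gap is confounded — condition on starting body condition.
Adjusting over the population distribution of starting body condition: 0.525·(0.724−0.978) + 0.475·(0.161−0.325) = -0.211.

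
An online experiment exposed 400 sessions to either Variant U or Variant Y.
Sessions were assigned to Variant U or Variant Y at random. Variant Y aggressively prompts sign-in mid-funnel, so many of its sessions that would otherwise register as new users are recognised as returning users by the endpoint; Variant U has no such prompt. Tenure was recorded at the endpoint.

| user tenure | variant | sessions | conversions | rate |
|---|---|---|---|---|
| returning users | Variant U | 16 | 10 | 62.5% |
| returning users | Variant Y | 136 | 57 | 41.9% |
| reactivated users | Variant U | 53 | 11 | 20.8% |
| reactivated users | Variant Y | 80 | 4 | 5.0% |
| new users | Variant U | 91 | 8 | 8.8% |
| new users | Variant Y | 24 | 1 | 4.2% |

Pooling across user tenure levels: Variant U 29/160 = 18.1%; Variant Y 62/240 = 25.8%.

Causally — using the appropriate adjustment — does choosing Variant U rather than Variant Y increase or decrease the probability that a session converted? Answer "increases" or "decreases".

User tenure here is a post-treatment variable shaped by the variant; conditioning on it would introduce bias rather than remove it. The overall comparison is the causal one.
Pooled: Variant U 18.1% vs Variant Y 25.8%; Variant Y is higher overall.

decreases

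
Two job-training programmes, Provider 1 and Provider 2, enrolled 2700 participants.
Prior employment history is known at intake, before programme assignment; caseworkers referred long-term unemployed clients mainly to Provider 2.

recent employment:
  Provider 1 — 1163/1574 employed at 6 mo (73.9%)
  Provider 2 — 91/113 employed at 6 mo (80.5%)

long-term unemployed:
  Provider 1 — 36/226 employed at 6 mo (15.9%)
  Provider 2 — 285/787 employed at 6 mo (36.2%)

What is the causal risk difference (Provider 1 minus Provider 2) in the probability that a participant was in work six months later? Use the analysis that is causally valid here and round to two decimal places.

-0.12

Nothing the programme does changes prior employment history; the imbalance is an allocation artefact. With prior employment history also predicting the outcome, the pooled figure is confounded, and the within-stratum comparison is the causal one.
Adjusting over the population distribution of prior employment history: 0.625·(0.739−0.805) + 0.375·(0.159−0.362) = -0.118.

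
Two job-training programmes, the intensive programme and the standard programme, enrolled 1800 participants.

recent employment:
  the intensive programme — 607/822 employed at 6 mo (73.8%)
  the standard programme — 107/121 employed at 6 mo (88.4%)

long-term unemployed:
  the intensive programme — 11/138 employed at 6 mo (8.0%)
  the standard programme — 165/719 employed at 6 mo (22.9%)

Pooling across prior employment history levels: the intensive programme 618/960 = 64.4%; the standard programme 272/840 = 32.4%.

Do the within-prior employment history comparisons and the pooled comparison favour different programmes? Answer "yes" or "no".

yes

Within each prior employment history level (recent employment 73.8% vs 88.4%; long-term unemployed 8.0% vs 22.9%), the standard programme has the higher rate every time. Pooled: 64.4% vs 32.4% — the intensive programme has the higher rate overall. The two comparisons disagree.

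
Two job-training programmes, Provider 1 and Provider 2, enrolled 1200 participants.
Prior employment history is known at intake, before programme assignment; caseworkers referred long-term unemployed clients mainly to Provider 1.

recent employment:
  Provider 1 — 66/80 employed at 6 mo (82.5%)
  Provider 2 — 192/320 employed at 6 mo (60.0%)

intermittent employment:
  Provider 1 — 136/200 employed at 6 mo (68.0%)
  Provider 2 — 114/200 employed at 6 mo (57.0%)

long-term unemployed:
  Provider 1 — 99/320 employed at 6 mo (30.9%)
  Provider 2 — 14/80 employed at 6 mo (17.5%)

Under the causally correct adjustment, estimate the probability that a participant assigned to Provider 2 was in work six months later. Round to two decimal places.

Within every prior employment history level Provider 1 has the higher rate, yet pooled Provider 2 does — Simpson's reversal.
Prior employment history is set before the programme has any effect — it is not caused by the programme — and it independently drives the outcome. That makes it a confounder, so the causal comparison is within prior employment history levels.
Standardising Provider 2 to the population prior employment history mix: 0.333·192/320 + 0.333·114/200 + 0.333·14/80 = 0.448.

0.45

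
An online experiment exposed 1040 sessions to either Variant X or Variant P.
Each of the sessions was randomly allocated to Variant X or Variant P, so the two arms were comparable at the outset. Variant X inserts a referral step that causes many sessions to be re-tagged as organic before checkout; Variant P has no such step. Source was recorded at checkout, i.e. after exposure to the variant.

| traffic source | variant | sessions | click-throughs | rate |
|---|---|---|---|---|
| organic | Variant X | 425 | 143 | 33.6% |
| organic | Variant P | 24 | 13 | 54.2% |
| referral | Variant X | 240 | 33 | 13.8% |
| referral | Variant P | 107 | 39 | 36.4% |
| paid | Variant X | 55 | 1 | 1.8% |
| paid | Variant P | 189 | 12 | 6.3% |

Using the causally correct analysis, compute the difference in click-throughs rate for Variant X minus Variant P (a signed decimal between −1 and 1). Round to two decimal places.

+0.05

Variant P is higher inside every traffic source stratum but Variant X is higher in aggregate. Whether to stratify depends on how traffic source relates to the variant.
Traffic source is downstream of the variant. One should not condition on a consequence of treatment, so the overall rates are the right comparison.
The causal difference is the pooled difference: 0.246 − 0.200 = +0.046.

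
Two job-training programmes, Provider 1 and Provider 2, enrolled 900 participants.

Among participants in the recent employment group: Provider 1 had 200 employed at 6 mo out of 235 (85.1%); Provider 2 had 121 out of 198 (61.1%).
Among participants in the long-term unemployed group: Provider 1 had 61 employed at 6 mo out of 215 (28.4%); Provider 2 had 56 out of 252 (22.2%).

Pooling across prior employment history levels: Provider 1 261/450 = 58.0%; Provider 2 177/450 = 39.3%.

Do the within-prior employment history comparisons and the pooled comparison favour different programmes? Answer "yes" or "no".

no

Within each prior employment history level (recent employment 85.1% vs 61.1%; long-term unemployed 28.4% vs 22.2%), Provider 1 has the higher rate every time. Pooled: 58.0% vs 39.3% — Provider 1 has the higher rate overall. They agree.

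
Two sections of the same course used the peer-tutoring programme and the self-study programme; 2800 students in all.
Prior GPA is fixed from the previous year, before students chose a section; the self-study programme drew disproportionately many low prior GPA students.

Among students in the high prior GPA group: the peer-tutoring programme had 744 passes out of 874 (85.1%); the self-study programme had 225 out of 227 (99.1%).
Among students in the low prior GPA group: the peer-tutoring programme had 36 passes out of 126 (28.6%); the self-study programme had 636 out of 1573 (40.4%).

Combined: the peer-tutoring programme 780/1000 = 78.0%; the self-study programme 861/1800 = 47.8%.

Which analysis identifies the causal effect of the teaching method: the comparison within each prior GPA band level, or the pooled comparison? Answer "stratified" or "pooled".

Prior GPA band differs across teaching methods for reasons unrelated to any effect of the teaching method itself, and it separately predicts the outcome — a classic confounder. We must compare within prior GPA band levels.
Within each level — high prior GPA: 85.1% vs 99.1%; low prior GPA: 28.6% vs 40.4% — the self-study programme is higher every time.

stratified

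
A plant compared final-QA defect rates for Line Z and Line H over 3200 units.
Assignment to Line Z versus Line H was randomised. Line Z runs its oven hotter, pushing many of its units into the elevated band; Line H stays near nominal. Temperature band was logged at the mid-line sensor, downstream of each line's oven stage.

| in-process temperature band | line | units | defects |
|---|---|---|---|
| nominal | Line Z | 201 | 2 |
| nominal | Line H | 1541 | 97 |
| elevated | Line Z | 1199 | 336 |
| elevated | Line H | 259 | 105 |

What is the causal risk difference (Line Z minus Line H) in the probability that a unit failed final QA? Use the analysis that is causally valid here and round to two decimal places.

In-process temperature band is downstream of the line. One should not condition on a consequence of treatment, so the overall rates are the right comparison.
The causal difference is the pooled difference: 0.241 − 0.112 = +0.129.

+0.13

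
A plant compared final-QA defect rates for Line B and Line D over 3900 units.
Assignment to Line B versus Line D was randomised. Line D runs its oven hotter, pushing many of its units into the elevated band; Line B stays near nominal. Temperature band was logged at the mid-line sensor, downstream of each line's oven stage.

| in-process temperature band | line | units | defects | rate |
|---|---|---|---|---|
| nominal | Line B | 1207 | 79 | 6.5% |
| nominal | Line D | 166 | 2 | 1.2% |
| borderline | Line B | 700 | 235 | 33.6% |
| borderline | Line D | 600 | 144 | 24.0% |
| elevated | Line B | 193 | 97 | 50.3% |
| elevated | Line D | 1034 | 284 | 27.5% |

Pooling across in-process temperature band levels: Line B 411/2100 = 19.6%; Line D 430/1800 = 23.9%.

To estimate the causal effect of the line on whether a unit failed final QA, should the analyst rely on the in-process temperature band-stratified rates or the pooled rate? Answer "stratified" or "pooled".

The stratified and pooled comparisons disagree (Line D wins within each in-process temperature band; Line B wins overall), so the answer turns on the causal role of in-process temperature band.
The distribution of in-process temperature band is itself part of what the line does — it is an intermediate outcome. Holding it fixed would remove that part of the effect; the total effect is the pooled difference.
Pooled: Line B 19.6% vs Line D 23.9%; Line B is lower overall.

pooled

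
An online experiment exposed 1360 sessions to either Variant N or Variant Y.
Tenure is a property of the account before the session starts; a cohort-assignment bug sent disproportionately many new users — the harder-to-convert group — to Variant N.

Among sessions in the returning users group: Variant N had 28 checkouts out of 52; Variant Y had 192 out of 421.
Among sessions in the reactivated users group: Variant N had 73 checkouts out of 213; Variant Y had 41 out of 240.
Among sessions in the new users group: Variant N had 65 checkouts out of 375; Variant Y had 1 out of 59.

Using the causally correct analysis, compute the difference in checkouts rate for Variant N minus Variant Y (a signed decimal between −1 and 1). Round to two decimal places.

+0.14

Within every user tenure level Variant N has the higher rate, yet pooled Variant Y does — Simpson's reversal.
Since user tenure is a pre-existing factor (not a product of the variant) and it affects the outcome on its own, it is a confounder. The stratified rates, not the pooled rate, identify the causal effect.
Adjusting over the population distribution of user tenure: 0.348·(0.538−0.456) + 0.333·(0.343−0.171) + 0.319·(0.173−0.017) = +0.136.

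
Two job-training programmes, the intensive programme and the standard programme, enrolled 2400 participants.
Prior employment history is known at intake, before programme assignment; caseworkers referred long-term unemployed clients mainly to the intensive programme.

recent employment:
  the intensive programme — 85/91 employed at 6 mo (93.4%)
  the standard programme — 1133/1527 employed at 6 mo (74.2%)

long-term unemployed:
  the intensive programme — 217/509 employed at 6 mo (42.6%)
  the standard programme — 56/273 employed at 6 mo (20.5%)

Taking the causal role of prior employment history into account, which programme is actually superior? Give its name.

the intensive programme

Within every prior employment history level the intensive programme has the higher rate, yet pooled the standard programme does — Simpson's reversal.
Nothing the programme does changes prior employment history; the imbalance is an allocation artefact. With prior employment history also predicting the outcome, the pooled figure is confounded, and the within-stratum comparison is the causal one.
Within each level — recent employment: 93.4% vs 74.2%; long-term unemployed: 42.6% vs 20.5% — the intensive programme is higher every time.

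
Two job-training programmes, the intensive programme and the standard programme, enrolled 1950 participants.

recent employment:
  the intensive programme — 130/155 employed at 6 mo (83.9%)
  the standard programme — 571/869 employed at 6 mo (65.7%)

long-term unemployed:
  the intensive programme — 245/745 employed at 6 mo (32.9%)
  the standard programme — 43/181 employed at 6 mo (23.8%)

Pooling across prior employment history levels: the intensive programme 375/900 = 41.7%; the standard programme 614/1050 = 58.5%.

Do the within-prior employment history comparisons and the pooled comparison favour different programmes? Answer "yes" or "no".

yes

Within each prior employment history level (recent employment 83.9% vs 65.7%; long-term unemployed 32.9% vs 23.8%), the intensive programme has the higher rate every time. Pooled: 41.7% vs 58.5% — the standard programme has the higher rate overall. The two comparisons disagree.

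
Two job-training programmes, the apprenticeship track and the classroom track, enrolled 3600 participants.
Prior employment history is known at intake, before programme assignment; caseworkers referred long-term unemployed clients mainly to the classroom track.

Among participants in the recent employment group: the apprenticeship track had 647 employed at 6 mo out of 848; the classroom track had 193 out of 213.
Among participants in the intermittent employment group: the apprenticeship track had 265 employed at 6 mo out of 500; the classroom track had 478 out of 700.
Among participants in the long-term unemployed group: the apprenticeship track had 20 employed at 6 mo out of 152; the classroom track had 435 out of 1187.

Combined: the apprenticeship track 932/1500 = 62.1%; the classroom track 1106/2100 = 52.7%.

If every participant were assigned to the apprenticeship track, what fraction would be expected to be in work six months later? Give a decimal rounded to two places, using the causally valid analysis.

Since prior employment history is a pre-existing factor (not a product of the programme) and it affects the outcome on its own, it is a confounder. The stratified rates, not the pooled rate, identify the causal effect.
Standardising the apprenticeship track to the population prior employment history mix: 0.295·647/848 + 0.333·265/500 + 0.372·20/152 = 0.450.

0.45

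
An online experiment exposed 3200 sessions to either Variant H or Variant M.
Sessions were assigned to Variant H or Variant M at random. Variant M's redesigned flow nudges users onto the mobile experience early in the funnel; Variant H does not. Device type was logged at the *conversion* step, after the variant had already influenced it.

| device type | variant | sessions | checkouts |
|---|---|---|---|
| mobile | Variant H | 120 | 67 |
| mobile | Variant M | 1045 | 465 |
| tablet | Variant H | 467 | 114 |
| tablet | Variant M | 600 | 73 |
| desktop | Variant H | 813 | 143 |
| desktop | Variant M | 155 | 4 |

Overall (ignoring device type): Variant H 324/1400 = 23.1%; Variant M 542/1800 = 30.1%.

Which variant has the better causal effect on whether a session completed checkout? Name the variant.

Variant M

Device type lies on the pathway variant → device type → outcome, so adjusting for it blocks the indirect effect. For the total causal effect of variant, use the unadjusted pooled rates.
Pooled: Variant H 23.1% vs Variant M 30.1%; Variant M is higher overall.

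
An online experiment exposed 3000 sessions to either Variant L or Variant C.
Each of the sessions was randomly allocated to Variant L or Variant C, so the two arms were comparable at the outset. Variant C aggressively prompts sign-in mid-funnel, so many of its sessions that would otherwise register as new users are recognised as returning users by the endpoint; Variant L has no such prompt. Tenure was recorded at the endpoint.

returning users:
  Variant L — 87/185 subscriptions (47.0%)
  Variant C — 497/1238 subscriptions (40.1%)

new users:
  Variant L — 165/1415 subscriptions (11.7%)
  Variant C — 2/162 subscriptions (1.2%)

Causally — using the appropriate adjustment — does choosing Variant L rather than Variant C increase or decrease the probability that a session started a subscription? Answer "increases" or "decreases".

The user tenure-specific comparison favours Variant L throughout, but the pooled figures favour Variant C. The question is whether to condition on user tenure.
User tenure lies on the pathway variant → user tenure → outcome, so adjusting for it blocks the indirect effect. For the total causal effect of variant, use the unadjusted pooled rates.
Pooled: Variant L 15.8% vs Variant C 35.6%; Variant C is higher overall.

decreases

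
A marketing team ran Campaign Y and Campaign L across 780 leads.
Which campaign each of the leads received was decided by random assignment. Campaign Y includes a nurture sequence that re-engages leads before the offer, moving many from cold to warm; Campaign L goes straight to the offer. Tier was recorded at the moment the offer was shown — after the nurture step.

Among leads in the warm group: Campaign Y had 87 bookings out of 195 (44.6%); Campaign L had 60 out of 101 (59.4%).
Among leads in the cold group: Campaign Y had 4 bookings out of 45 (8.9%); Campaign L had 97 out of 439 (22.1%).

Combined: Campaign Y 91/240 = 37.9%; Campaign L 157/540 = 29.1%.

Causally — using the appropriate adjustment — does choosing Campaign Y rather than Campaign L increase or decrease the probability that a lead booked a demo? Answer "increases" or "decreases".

increases

Engagement tier is recorded after the campaign and is itself shifted by it — it sits on the causal path from campaign to outcome. Conditioning on a mediator would strip out part of the effect we want; the pooled comparison gives the total causal effect.
Pooled: Campaign Y 37.9% vs Campaign L 29.1%; Campaign Y is higher overall.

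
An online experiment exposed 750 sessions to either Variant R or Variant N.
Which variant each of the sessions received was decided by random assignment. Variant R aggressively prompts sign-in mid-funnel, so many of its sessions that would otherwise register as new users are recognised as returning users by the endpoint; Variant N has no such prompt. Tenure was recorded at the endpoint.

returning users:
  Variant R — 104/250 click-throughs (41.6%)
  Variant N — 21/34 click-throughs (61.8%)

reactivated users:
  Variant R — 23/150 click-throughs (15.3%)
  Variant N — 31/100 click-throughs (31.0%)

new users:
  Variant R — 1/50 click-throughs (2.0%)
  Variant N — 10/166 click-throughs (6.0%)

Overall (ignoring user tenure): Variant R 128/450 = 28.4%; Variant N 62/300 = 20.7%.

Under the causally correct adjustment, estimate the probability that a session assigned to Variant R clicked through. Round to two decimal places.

0.28

Within every user tenure level Variant N has the higher rate, yet pooled Variant R does — Simpson's reversal.
Stratifying would compare variants among sessions the variants themselves sorted into user tenure groups — a form of selection on an intermediate. The unconditioned pooled rates give the total causal effect.
So P(outcome | do(Variant R)) is just the pooled rate for Variant R: 128/450 = 0.284.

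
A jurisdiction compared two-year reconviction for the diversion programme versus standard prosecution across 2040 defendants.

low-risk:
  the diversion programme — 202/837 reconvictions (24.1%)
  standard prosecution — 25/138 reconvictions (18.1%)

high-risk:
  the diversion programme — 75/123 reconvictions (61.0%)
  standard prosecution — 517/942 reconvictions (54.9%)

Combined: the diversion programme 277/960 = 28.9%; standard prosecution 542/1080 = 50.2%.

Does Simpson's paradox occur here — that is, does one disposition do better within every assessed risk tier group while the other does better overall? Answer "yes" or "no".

Within each assessed risk tier level (low-risk 24.1% vs 18.1%; high-risk 61.0% vs 54.9%), standard prosecution has the lower rate every time. Pooled: 28.9% vs 50.2% — the diversion programme has the lower rate overall. The two comparisons disagree.

yes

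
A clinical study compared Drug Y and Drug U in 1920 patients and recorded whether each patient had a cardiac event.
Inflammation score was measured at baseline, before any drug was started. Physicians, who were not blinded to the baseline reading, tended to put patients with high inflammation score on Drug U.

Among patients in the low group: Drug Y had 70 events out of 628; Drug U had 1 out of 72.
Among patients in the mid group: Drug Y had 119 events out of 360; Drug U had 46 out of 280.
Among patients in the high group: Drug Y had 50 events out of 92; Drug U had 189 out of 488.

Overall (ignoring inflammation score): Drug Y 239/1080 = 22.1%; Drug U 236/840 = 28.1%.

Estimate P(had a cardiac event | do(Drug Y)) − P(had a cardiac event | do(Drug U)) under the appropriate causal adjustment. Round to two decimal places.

Here inflammation score is a common cause — it drives both which drug a case falls under and the outcome. The crude comparison mixes populations; the stratum-specific rates are the causally relevant ones.
Adjusting over the population distribution of inflammation score: 0.365·(0.111−0.014) + 0.333·(0.331−0.164) + 0.302·(0.543−0.387) = +0.138.

+0.14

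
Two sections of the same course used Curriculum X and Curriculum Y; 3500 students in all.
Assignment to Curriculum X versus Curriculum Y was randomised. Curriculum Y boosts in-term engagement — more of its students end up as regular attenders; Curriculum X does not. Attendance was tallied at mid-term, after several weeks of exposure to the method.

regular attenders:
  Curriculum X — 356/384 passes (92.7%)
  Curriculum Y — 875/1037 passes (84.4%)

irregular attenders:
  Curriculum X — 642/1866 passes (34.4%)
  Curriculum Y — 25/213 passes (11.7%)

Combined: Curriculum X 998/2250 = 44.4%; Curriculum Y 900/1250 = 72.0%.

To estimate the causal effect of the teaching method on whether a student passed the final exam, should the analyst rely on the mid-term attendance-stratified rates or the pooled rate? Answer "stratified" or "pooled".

The stratified and pooled comparisons disagree (Curriculum X wins within each mid-term attendance; Curriculum Y wins overall), so the answer turns on the causal role of mid-term attendance.
Because the teaching method influences mid-term attendance, mid-term attendance is a post-treatment mediator, not a confounder. Stratifying on it would bias the estimate; the causal effect is the crude pooled difference.
Pooled: Curriculum X 44.4% vs Curriculum Y 72.0%; Curriculum Y is higher overall.

pooled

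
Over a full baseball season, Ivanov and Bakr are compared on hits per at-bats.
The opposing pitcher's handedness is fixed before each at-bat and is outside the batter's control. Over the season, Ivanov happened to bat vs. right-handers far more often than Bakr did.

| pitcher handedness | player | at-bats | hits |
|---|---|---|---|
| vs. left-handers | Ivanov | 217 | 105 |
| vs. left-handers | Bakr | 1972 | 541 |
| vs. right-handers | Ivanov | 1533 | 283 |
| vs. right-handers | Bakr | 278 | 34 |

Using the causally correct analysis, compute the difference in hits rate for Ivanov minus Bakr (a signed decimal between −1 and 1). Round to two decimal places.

Within every pitcher handedness level Ivanov has the higher rate, yet pooled Bakr does — Simpson's reversal.
Pitcher handedness is set before the player has any effect — it is not caused by the player — and it independently drives the outcome. That makes it a confounder, so the causal comparison is within pitcher handedness levels.
Adjusting over the population distribution of pitcher handedness: 0.547·(0.484−0.274) + 0.453·(0.185−0.122) = +0.143.

+0.14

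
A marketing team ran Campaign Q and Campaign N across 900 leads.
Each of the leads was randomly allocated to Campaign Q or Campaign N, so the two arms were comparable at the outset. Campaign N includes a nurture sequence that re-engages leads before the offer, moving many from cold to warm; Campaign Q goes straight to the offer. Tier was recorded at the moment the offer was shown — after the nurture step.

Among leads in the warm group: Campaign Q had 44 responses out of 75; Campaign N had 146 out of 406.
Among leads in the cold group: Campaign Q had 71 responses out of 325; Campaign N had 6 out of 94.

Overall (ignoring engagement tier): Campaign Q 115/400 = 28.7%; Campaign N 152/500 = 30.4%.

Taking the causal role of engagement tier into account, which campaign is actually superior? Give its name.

Campaign N

Because the campaign influences engagement tier, engagement tier is a post-treatment mediator, not a confounder. Stratifying on it would bias the estimate; the causal effect is the crude pooled difference.
Pooled: Campaign Q 28.7% vs Campaign N 30.4%; Campaign N is higher overall.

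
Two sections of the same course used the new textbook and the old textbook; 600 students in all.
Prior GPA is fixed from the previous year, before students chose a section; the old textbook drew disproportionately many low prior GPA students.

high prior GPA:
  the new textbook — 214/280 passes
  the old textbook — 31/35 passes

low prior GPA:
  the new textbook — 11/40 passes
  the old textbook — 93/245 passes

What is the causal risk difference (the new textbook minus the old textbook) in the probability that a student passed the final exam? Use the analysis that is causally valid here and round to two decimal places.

-0.11

the old textbook is higher inside every prior GPA band stratum but the new textbook is higher in aggregate. Whether to stratify depends on how prior GPA band relates to the teaching method.
Here prior GPA band is a common cause — it drives both which teaching method a case falls under and the outcome. The crude comparison mixes populations; the stratum-specific rates are the causally relevant ones.
Adjusting over the population distribution of prior GPA band: 0.525·(0.764−0.886) + 0.475·(0.275−0.380) = -0.113.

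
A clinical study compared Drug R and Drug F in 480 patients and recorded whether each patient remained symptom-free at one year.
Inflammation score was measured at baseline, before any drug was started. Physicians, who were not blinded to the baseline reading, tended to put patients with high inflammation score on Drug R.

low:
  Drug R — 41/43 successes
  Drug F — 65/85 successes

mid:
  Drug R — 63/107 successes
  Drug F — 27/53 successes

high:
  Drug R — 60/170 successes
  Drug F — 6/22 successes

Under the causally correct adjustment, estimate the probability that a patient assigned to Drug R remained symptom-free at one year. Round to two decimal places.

Drug R is higher inside every inflammation score stratum but Drug F is higher in aggregate. Whether to stratify depends on how inflammation score relates to the drug.
Inflammation score differs across drugs for reasons unrelated to any effect of the drug itself, and it separately predicts the outcome — a classic confounder. We must compare within inflammation score levels.
Standardising Drug R to the population inflammation score mix: 0.267·41/43 + 0.333·63/107 + 0.400·60/170 = 0.592.

0.59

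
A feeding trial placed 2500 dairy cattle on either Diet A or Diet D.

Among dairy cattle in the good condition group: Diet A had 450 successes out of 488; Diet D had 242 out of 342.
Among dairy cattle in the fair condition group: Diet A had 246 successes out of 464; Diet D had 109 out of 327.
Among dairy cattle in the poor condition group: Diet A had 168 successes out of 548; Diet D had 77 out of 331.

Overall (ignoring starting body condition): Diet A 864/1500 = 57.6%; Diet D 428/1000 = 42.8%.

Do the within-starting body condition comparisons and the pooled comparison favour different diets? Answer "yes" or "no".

no

Within each starting body condition level (good condition 92.2% vs 70.8%; fair condition 53.0% vs 33.3%; poor condition 30.7% vs 23.3%), Diet A has the higher rate every time. Pooled: 57.6% vs 42.8% — Diet A has the higher rate overall. They agree.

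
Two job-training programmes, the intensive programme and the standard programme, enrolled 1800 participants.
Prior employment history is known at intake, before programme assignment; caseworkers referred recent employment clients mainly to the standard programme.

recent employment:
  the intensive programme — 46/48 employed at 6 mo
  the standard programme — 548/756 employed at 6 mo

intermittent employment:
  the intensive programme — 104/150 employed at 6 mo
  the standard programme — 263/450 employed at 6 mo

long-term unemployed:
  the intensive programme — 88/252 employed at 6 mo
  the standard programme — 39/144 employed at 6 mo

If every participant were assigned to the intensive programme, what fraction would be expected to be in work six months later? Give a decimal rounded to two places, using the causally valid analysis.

0.74

Within every prior employment history level the intensive programme has the higher rate, yet pooled the standard programme does — Simpson's reversal.
Prior employment history is set before the programme has any effect — it is not caused by the programme — and it independently drives the outcome. That makes it a confounder, so the causal comparison is within prior employment history levels.
Standardising the intensive programme to the population prior employment history mix: 0.447·46/48 + 0.333·104/150 + 0.220·88/252 = 0.736.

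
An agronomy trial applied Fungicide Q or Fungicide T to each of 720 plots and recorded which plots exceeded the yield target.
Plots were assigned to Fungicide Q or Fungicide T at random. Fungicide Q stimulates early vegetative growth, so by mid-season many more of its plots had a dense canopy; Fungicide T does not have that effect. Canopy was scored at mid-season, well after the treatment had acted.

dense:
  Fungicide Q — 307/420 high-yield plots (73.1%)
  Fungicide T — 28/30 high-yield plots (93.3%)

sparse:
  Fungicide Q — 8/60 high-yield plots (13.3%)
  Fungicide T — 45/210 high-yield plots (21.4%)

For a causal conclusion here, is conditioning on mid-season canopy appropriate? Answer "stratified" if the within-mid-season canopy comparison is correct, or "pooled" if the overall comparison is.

Within every mid-season canopy level Fungicide T has the higher rate, yet pooled Fungicide Q does — Simpson's reversal.
Because the fungicide influences mid-season canopy, mid-season canopy is a post-treatment mediator, not a confounder. Stratifying on it would bias the estimate; the causal effect is the crude pooled difference.
Pooled: Fungicide Q 65.6% vs Fungicide T 30.4%; Fungicide Q is higher overall.

pooled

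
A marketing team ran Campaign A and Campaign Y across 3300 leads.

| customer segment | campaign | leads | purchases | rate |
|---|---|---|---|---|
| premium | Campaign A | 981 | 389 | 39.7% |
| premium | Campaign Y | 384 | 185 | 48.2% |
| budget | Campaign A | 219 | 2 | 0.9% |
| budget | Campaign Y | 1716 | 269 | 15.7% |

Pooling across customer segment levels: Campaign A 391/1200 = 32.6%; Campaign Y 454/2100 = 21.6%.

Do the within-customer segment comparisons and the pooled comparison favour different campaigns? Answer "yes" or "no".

yes

Within each customer segment level (premium 39.7% vs 48.2%; budget 0.9% vs 15.7%), Campaign Y has the higher rate every time. Pooled: 32.6% vs 21.6% — Campaign A has the higher rate overall. The two comparisons disagree.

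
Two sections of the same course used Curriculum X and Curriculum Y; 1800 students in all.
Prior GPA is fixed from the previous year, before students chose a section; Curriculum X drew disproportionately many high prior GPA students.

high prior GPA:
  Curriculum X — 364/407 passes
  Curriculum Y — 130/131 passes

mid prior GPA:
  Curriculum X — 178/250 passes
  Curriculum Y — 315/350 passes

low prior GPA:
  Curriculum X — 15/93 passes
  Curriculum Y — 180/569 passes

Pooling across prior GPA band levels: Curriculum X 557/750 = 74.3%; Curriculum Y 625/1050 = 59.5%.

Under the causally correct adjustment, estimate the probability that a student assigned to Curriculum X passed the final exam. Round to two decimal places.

Within every prior GPA band level Curriculum Y has the higher rate, yet pooled Curriculum X does — Simpson's reversal.
The imbalance in prior GPA band arose from how students were allocated, not from anything the teaching method did; and prior GPA band independently affects the outcome. The pooled gap is confounded — condition on prior GPA band.
Standardising Curriculum X to the population prior GPA band mix: 0.299·364/407 + 0.333·178/250 + 0.368·15/93 = 0.564.

0.56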